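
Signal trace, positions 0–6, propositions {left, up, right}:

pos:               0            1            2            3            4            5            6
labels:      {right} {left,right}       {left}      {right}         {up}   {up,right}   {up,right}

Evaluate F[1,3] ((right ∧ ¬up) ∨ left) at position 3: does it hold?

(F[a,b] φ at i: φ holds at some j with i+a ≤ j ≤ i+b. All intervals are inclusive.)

Check ((right ∧ ¬up) ∨ left) at each j in [4,6]:
  j=4: false
  j=5: false
  j=6: false
No position in the window satisfies it → formula fails.

Does not hold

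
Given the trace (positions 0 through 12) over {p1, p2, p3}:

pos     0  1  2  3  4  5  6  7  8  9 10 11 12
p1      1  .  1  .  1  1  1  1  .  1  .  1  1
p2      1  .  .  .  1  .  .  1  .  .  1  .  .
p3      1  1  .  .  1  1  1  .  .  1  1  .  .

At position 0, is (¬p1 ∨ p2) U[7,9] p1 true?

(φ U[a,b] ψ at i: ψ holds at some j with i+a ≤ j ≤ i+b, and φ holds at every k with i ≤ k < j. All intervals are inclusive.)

Does not hold

Need some j in [7,9] with p1, and (¬p1 ∨ p2) at every k in [0,j-1].
  j=7: p1 holds, but (¬p1 ∨ p2) fails at k=2 → not this j.
  j=8: p1 false.
  j=9: p1 holds, but (¬p1 ∨ p2) fails at k=2 → not this j.
No j in the window works → until fails.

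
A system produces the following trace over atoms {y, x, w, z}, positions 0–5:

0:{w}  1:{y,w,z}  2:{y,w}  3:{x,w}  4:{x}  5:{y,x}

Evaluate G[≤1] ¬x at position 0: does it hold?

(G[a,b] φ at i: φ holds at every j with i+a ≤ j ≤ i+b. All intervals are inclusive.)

Check ¬x at every j in [0,1]:
  j=0: true
  j=1: true
All positions satisfy it → formula holds.

Holds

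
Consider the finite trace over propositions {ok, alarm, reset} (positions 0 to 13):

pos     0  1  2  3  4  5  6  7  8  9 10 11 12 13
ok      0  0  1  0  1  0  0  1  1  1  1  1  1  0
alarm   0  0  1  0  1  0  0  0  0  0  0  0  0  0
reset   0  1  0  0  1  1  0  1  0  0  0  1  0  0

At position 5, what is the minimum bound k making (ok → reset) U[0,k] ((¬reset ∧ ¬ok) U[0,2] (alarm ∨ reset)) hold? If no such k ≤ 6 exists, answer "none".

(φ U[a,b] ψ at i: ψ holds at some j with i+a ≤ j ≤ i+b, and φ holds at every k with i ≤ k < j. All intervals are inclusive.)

Need earliest j ≥ 5 with ((¬reset ∧ ¬ok) U[0,2] (alarm ∨ reset)), and (ok → reset) at every k in [5,j-1].
  j=5: rhs holds (empty prefix). k = 0.

0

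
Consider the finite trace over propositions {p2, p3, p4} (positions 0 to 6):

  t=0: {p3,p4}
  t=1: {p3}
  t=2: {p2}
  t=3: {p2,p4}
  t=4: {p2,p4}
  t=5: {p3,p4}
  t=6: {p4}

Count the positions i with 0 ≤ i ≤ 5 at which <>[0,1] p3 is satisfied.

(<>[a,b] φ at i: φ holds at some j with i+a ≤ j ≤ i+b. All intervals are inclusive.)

Evaluate at each i in [0,5]:
  i=0: ✓ (witness j=0)
  i=1: ✓ (witness j=1)
  i=2: ✗ (none in [2,3])
  i=3: ✗ (none in [3,4])
  i=4: ✓ (witness j=5)
  i=5: ✓ (witness j=5)
Positions where it holds: {0, 1, 4, 5} → 4.

4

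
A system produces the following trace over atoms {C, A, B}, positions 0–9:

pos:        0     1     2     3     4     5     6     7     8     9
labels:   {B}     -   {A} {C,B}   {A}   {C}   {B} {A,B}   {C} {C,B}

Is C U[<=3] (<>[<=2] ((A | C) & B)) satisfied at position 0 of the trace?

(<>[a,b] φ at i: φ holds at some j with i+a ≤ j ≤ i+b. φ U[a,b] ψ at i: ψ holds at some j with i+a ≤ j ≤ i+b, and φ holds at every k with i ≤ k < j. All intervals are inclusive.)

Need some j in [0,3] with <>[<=2] ((A | C) & B), and C at every k in [0,j-1].
  j=0: <>[<=2] ((A | C) & B) — fails (none in [0,2]).
  j=1: <>[<=2] ((A | C) & B) holds, but C fails at k=0 → not this j.
  j=2: <>[<=2] ((A | C) & B) holds, but C fails at k=0 → not this j.
  j=3: <>[<=2] ((A | C) & B) holds, but C fails at k=0 → not this j.
No j in the window works → until fails.

False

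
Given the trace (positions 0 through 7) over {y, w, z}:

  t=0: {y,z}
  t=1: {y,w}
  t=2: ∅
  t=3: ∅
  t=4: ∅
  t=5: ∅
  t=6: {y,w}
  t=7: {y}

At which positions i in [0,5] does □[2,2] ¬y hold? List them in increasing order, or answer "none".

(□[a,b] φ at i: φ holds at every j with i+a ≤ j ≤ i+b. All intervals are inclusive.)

Evaluate at each i in [0,5]:
  i=0: ✓ (all of [2,2])
  i=1: ✓ (all of [3,3])
  i=2: ✓ (all of [4,4])
  i=3: ✓ (all of [5,5])
  i=4: ✗ (fails at j=6)
  i=5: ✗ (fails at j=7)

0, 1, 2, 3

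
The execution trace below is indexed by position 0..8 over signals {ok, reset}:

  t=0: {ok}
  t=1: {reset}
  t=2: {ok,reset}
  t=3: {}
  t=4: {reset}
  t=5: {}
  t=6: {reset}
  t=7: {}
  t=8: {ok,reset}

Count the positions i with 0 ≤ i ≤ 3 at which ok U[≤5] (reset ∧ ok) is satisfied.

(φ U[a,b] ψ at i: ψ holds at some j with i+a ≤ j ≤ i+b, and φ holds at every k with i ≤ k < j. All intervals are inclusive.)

1

Evaluate at each i in [0,3]:
  i=0: ✗ (lhs fails at k=1 before rhs at j=2)
  i=1: ✗ (lhs fails at k=1 before rhs at j=2)
  i=2: ✓ (rhs at j=2)
  i=3: ✗ (lhs fails at k=3 before rhs at j=8)
Positions where it holds: {2} → 1.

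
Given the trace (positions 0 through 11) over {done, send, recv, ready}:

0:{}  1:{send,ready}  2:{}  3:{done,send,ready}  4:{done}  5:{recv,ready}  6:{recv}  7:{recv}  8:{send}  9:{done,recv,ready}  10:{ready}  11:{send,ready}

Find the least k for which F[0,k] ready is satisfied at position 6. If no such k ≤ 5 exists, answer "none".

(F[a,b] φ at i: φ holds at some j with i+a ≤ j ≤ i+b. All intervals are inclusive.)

3

Scan j = 6,7,… for ready:
  j=6: fails
  j=7: fails
  j=8: fails
  j=9: holds
First hit at j=9, so smallest k = 9-6 = 3.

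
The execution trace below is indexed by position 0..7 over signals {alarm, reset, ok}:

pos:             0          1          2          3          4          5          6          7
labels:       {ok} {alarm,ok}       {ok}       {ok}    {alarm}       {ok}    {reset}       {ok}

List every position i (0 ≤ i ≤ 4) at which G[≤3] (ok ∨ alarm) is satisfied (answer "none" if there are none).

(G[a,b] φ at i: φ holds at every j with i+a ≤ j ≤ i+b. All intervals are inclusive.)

Evaluate at each i in [0,4]:
  i=0: ✓ (all of [0,3])
  i=1: ✓ (all of [1,4])
  i=2: ✓ (all of [2,5])
  i=3: ✗ (fails at j=6)
  i=4: ✗ (fails at j=6)

0, 1, 2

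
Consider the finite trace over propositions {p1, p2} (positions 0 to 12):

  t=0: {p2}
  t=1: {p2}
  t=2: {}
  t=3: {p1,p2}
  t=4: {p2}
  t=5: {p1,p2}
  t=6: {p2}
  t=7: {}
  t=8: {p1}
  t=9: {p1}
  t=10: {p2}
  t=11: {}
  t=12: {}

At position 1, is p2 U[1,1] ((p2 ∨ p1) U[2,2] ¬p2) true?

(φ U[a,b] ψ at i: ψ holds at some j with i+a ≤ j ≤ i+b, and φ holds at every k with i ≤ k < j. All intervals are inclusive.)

False

Need some j in [2,2] with ((p2 ∨ p1) U[2,2] ¬p2), and p2 at every k in [1,j-1].
  j=2: ((p2 ∨ p1) U[2,2] ¬p2) — fails.
No j in the window works → until fails.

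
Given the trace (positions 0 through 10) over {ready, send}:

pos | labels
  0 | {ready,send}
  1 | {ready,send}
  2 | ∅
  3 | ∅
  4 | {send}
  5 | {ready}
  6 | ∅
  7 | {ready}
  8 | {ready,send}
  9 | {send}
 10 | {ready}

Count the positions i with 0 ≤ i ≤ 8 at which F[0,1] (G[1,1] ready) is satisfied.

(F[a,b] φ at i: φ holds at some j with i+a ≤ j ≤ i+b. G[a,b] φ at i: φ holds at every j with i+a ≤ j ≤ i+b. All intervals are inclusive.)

7

Evaluate at each i in [0,8]:
  i=0: ✓ (witness j=0)
  i=1: ✗ (none in [1,2])
  i=2: ✗ (none in [2,3])
  i=3: ✓ (witness j=4)
  i=4: ✓ (witness j=4)
  i=5: ✓ (witness j=6)
  i=6: ✓ (witness j=6)
  i=7: ✓ (witness j=7)
  i=8: ✓ (witness j=9)
Positions where it holds: {0, 3, 4, 5, 6, 7, 8} → 7.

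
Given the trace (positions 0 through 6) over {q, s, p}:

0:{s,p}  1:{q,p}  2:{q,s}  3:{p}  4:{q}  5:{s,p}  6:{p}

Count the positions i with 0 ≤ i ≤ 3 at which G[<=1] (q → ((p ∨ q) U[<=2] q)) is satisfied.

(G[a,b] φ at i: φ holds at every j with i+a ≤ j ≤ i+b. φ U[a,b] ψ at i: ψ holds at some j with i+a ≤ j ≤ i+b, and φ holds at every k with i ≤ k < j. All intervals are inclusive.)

4

Evaluate at each i in [0,3]:
  i=0: ✓ (all of [0,1])
  i=1: ✓ (all of [1,2])
  i=2: ✓ (all of [2,3])
  i=3: ✓ (all of [3,4])
Positions where it holds: {0, 1, 2, 3} → 4.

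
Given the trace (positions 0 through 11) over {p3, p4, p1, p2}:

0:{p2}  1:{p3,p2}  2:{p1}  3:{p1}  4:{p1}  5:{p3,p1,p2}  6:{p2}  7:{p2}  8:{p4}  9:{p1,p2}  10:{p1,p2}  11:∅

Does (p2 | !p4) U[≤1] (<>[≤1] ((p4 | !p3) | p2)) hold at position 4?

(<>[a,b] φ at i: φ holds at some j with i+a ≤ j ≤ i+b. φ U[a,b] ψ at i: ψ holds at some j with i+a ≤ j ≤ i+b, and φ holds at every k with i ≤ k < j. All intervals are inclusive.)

Need some j in [4,5] with <>[≤1] ((p4 | !p3) | p2), and (p2 | !p4) at every k in [4,j-1].
  j=4: <>[≤1] ((p4 | !p3) | p2) holds; no prefix to check → satisfied.

Holds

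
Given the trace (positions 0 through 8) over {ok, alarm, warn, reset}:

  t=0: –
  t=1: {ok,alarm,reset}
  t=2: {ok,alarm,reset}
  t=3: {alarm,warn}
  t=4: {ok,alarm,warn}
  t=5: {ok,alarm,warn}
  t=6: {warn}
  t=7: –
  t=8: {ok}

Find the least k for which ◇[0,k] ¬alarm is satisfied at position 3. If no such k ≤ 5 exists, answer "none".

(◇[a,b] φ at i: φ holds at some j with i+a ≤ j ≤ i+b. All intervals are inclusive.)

Scan j = 3,4,… for ¬alarm:
  j=3: fails
  j=4: fails
  j=5: fails
  j=6: holds
First hit at j=6, so smallest k = 6-3 = 3.

3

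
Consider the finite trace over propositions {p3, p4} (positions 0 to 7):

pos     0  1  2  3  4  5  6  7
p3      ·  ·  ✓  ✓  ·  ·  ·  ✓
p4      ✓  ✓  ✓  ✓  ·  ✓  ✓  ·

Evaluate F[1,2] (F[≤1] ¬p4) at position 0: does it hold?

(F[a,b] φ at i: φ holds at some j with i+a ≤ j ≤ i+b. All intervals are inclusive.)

Check F[≤1] ¬p4 at each j in [1,2]:
  j=1: fails (none in [1,2])
  j=2: fails (none in [2,3])
No position in the window satisfies it → formula fails.

False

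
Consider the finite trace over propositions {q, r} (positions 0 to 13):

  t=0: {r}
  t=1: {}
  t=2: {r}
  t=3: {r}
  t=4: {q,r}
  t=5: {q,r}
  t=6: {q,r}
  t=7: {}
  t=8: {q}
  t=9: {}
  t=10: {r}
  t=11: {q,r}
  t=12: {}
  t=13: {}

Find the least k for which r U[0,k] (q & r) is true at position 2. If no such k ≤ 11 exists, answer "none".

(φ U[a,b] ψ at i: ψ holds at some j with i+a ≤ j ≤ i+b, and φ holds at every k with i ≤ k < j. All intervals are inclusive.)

2

Need earliest j ≥ 2 with (q & r), and r at every k in [2,j-1].
  j=2: rhs fails.
  j=3: rhs fails.
  j=4: rhs holds; lhs holds on [2,3]. k = 2.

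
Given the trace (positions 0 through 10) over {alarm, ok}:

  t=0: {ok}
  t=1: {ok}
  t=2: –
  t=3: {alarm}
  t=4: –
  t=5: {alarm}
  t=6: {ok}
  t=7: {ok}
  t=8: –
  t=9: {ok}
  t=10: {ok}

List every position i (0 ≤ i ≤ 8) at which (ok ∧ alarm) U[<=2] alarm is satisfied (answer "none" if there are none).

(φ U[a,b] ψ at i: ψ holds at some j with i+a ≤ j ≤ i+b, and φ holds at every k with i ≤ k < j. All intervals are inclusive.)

3, 5

Evaluate at each i in [0,8]:
  i=0: ✗ (no rhs in [0,2])
  i=1: ✗ (lhs fails at k=1 before rhs at j=3)
  i=2: ✗ (lhs fails at k=2 before rhs at j=3)
  i=3: ✓ (rhs at j=3)
  i=4: ✗ (lhs fails at k=4 before rhs at j=5)
  i=5: ✓ (rhs at j=5)
  i=6: ✗ (no rhs in [6,8])
  i=7: ✗ (no rhs in [7,9])
  i=8: ✗ (no rhs in [8,10])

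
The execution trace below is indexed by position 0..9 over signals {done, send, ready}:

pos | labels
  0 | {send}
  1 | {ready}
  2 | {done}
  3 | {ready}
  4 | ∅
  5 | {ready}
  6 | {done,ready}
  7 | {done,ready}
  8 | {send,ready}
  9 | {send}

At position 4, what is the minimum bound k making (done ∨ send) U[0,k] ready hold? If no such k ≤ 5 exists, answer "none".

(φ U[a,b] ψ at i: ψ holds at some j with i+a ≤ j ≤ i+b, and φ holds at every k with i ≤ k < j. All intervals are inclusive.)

Need earliest j ≥ 4 with ready, and (done ∨ send) at every k in [4,j-1].
  j=4: rhs fails.
  j=5: rhs holds but lhs fails at k=4.
  j=6: rhs holds but lhs fails at k=4.
  j=7: rhs holds but lhs fails at k=4.
  j=8: rhs holds but lhs fails at k=4.
  j=9: rhs fails.
No witness within the range → none.

none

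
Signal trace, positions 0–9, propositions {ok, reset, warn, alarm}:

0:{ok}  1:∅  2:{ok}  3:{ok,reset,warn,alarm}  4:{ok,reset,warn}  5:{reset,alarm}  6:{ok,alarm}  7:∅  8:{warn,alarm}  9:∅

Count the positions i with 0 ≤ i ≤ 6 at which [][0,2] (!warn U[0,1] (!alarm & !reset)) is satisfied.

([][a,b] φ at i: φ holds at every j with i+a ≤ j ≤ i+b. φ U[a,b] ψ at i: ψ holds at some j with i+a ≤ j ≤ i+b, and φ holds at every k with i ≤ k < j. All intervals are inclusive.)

1

Evaluate at each i in [0,6]:
  i=0: ✓ (all of [0,2])
  i=1: ✗ (fails at j=3)
  i=2: ✗ (fails at j=3)
  i=3: ✗ (fails at j=3)
  i=4: ✗ (fails at j=4)
  i=5: ✗ (fails at j=5)
  i=6: ✗ (fails at j=8)
Positions where it holds: {0} → 1.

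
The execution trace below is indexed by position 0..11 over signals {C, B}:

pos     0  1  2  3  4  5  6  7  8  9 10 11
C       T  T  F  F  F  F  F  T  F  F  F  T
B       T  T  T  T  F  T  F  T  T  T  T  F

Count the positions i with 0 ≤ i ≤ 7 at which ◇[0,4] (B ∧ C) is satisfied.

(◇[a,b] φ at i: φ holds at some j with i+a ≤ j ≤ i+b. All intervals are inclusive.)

7

Evaluate at each i in [0,7]:
  i=0: ✓ (witness j=0)
  i=1: ✓ (witness j=1)
  i=2: ✗ (none in [2,6])
  i=3: ✓ (witness j=7)
  i=4: ✓ (witness j=7)
  i=5: ✓ (witness j=7)
  i=6: ✓ (witness j=7)
  i=7: ✓ (witness j=7)
Positions where it holds: {0, 1, 3, 4, 5, 6, 7} → 7.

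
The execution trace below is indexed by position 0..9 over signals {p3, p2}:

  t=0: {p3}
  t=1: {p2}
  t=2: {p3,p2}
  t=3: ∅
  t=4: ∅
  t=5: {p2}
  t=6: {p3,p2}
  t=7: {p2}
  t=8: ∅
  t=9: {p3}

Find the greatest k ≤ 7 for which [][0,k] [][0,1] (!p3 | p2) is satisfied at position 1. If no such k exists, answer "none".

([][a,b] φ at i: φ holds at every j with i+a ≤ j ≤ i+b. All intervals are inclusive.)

[][0,1] (!p3 | p2) must hold from j=1 onward; find where it first fails.
  j=1: holds
  j=2: holds
  j=3: holds
  j=4: holds
  j=5: holds
  j=6: holds
  j=7: holds
  j=8: fails
Holds on [1,7], so largest k = 6.

6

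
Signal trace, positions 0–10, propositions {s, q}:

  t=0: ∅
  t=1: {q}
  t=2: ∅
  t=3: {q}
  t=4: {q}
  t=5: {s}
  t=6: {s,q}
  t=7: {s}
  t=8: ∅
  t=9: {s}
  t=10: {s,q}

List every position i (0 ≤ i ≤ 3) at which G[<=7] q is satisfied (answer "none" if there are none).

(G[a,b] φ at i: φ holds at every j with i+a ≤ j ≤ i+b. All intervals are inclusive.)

none

Evaluate at each i in [0,3]:
  i=0: ✗ (fails at j=0)
  i=1: ✗ (fails at j=2)
  i=2: ✗ (fails at j=2)
  i=3: ✗ (fails at j=5)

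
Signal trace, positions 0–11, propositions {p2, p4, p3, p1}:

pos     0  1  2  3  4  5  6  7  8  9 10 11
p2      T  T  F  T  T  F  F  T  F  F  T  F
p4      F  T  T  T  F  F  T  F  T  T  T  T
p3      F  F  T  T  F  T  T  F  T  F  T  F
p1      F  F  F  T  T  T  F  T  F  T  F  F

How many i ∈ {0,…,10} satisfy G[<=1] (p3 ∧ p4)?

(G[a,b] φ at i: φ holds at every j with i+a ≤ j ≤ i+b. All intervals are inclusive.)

1

Evaluate at each i in [0,10]:
  i=0: ✗ (fails at j=0)
  i=1: ✗ (fails at j=1)
  i=2: ✓ (all of [2,3])
  i=3: ✗ (fails at j=4)
  i=4: ✗ (fails at j=4)
  i=5: ✗ (fails at j=5)
  i=6: ✗ (fails at j=7)
  i=7: ✗ (fails at j=7)
  i=8: ✗ (fails at j=9)
  i=9: ✗ (fails at j=9)
  i=10: ✗ (fails at j=11)
Positions where it holds: {2} → 1.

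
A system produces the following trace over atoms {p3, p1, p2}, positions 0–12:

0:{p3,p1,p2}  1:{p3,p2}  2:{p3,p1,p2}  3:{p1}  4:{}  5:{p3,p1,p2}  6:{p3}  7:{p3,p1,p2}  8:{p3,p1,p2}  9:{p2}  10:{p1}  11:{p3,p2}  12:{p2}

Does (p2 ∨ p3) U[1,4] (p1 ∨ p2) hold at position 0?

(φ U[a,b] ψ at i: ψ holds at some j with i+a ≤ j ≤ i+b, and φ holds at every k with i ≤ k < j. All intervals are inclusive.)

Need some j in [1,4] with (p1 ∨ p2), and (p2 ∨ p3) at every k in [0,j-1].
  j=1: (p1 ∨ p2) holds; (p2 ∨ p3) holds at every k in [0,0] → satisfied.

Holds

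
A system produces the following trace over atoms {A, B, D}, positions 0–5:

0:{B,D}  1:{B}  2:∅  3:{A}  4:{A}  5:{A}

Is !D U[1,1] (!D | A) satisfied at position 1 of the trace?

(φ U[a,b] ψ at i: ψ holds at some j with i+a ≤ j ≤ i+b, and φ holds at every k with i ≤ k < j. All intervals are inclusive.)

Holds

Need some j in [2,2] with (!D | A), and !D at every k in [1,j-1].
  j=2: (!D | A) holds; !D holds at every k in [1,1] → satisfied.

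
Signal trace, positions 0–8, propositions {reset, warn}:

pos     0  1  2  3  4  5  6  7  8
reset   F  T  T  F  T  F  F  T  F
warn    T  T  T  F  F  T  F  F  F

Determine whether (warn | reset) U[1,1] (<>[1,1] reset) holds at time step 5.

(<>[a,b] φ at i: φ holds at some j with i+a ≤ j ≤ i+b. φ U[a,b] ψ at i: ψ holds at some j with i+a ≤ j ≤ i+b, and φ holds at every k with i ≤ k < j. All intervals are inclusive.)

Need some j in [6,6] with <>[1,1] reset, and (warn | reset) at every k in [5,j-1].
  j=6: <>[1,1] reset holds; (warn | reset) holds at every k in [5,5] → satisfied.

Yes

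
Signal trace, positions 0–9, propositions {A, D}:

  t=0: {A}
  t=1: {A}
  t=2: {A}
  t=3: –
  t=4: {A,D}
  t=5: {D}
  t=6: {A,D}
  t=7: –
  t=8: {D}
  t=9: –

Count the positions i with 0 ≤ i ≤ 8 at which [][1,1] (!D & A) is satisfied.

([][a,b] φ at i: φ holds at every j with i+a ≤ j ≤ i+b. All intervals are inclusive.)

2

Evaluate at each i in [0,8]:
  i=0: ✓ (all of [1,1])
  i=1: ✓ (all of [2,2])
  i=2: ✗ (fails at j=3)
  i=3: ✗ (fails at j=4)
  i=4: ✗ (fails at j=5)
  i=5: ✗ (fails at j=6)
  i=6: ✗ (fails at j=7)
  i=7: ✗ (fails at j=8)
  i=8: ✗ (fails at j=9)
Positions where it holds: {0, 1} → 2.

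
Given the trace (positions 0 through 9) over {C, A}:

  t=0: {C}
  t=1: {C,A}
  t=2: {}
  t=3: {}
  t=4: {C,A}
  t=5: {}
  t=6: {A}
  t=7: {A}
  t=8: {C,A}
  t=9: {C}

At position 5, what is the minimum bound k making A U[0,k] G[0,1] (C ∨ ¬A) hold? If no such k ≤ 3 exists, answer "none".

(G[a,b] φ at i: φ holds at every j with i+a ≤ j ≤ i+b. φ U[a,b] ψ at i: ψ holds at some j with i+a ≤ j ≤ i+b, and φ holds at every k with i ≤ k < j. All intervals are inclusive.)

none

Need earliest j ≥ 5 with G[0,1] (C ∨ ¬A), and A at every k in [5,j-1].
  j=5: rhs fails.
  j=6: rhs fails.
  j=7: rhs fails.
  j=8: rhs holds but lhs fails at k=5.
No witness within the range → none.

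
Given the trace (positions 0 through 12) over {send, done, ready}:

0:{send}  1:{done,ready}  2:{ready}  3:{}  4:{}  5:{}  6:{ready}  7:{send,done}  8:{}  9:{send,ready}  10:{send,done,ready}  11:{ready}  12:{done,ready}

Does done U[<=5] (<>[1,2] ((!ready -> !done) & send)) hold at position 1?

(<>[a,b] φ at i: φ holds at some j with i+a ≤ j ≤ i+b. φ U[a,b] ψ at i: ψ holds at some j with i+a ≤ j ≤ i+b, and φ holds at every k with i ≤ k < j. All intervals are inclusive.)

Need some j in [1,6] with <>[1,2] ((!ready -> !done) & send), and done at every k in [1,j-1].
  j=1: <>[1,2] ((!ready -> !done) & send) — fails (none in [2,3]).
  j=2: <>[1,2] ((!ready -> !done) & send) — fails (none in [3,4]).
  j=3: <>[1,2] ((!ready -> !done) & send) — fails (none in [4,5]).
  j=4: <>[1,2] ((!ready -> !done) & send) — fails (none in [5,6]).
  j=5: <>[1,2] ((!ready -> !done) & send) — fails (none in [6,7]).
  j=6: <>[1,2] ((!ready -> !done) & send) — fails (none in [7,8]).
No j in the window works → until fails.

False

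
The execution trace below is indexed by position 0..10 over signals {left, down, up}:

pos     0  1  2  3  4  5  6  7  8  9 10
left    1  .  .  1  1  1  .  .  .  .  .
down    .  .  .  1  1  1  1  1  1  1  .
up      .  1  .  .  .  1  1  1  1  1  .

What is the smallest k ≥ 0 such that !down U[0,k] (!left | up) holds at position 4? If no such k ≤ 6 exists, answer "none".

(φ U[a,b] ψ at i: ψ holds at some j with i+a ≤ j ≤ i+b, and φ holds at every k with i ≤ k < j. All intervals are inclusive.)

none

Need earliest j ≥ 4 with (!left | up), and !down at every k in [4,j-1].
  j=4: rhs fails.
  j=5: rhs holds but lhs fails at k=4.
  j=6: rhs holds but lhs fails at k=4.
  j=7: rhs holds but lhs fails at k=4.
  j=8: rhs holds but lhs fails at k=4.
  j=9: rhs holds but lhs fails at k=4.
  j=10: rhs holds but lhs fails at k=4.
No witness within the range → none.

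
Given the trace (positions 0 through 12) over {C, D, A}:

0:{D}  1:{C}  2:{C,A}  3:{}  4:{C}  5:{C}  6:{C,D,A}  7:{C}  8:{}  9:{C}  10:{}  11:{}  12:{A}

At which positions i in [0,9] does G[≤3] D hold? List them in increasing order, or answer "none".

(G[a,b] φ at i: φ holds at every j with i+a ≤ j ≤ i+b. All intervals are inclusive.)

none

Evaluate at each i in [0,9]:
  i=0: ✗ (fails at j=1)
  i=1: ✗ (fails at j=1)
  i=2: ✗ (fails at j=2)
  i=3: ✗ (fails at j=3)
  i=4: ✗ (fails at j=4)
  i=5: ✗ (fails at j=5)
  i=6: ✗ (fails at j=7)
  i=7: ✗ (fails at j=7)
  i=8: ✗ (fails at j=8)
  i=9: ✗ (fails at j=9)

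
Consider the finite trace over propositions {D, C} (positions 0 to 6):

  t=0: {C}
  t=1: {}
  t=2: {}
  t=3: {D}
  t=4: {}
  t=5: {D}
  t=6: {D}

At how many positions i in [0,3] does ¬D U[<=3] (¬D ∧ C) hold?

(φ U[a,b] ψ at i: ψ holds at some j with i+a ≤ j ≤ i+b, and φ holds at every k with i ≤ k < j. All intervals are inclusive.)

Evaluate at each i in [0,3]:
  i=0: ✓ (rhs at j=0)
  i=1: ✗ (no rhs in [1,4])
  i=2: ✗ (no rhs in [2,5])
  i=3: ✗ (no rhs in [3,6])
Positions where it holds: {0} → 1.

1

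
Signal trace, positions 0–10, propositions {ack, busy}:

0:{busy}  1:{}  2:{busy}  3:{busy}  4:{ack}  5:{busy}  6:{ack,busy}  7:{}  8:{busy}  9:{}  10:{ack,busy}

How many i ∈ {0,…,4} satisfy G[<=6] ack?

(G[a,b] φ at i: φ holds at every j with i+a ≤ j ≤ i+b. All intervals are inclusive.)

Evaluate at each i in [0,4]:
  i=0: ✗ (fails at j=0)
  i=1: ✗ (fails at j=1)
  i=2: ✗ (fails at j=2)
  i=3: ✗ (fails at j=3)
  i=4: ✗ (fails at j=5)
Positions where it holds: {} → 0.

0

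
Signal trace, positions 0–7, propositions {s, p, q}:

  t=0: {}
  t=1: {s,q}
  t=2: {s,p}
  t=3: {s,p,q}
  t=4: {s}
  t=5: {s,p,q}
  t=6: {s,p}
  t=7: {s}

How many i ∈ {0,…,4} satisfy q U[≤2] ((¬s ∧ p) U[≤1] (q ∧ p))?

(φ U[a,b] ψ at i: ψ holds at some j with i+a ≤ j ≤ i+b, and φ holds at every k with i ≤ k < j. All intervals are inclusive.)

1

Evaluate at each i in [0,4]:
  i=0: ✗ (no rhs in [0,2])
  i=1: ✗ (lhs fails at k=2 before rhs at j=3)
  i=2: ✗ (lhs fails at k=2 before rhs at j=3)
  i=3: ✓ (rhs at j=3)
  i=4: ✗ (lhs fails at k=4 before rhs at j=5)
Positions where it holds: {3} → 1.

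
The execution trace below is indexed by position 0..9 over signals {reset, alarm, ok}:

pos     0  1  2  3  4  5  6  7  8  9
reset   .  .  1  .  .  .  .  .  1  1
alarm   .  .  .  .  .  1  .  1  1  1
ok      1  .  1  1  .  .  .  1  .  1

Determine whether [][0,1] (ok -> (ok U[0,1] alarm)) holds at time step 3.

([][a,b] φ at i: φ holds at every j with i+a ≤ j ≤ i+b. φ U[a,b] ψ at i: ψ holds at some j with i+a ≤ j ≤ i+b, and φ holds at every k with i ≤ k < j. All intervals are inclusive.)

No

Check (ok -> (ok U[0,1] alarm)) at every j in [3,4]:
  j=3: antecedent true; consequent fails → ✗
  j=4: antecedent false → ✓
Fails at j=3 → formula fails.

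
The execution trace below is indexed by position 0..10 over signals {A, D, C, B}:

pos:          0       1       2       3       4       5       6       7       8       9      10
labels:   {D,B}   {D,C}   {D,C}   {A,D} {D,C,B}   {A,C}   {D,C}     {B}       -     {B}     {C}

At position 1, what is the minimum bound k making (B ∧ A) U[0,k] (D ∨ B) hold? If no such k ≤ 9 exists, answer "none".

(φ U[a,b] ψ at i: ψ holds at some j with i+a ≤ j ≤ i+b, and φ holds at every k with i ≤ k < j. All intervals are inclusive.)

0

Need earliest j ≥ 1 with (D ∨ B), and (B ∧ A) at every k in [1,j-1].
  j=1: rhs holds (empty prefix). k = 0.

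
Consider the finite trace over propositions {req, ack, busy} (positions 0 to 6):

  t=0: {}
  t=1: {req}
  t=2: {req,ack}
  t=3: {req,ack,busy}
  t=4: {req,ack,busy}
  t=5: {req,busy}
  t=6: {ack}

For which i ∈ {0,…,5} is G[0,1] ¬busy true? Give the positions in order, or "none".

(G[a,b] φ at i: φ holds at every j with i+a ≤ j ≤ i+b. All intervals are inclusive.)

0, 1

Evaluate at each i in [0,5]:
  i=0: ✓ (all of [0,1])
  i=1: ✓ (all of [1,2])
  i=2: ✗ (fails at j=3)
  i=3: ✗ (fails at j=3)
  i=4: ✗ (fails at j=4)
  i=5: ✗ (fails at j=5)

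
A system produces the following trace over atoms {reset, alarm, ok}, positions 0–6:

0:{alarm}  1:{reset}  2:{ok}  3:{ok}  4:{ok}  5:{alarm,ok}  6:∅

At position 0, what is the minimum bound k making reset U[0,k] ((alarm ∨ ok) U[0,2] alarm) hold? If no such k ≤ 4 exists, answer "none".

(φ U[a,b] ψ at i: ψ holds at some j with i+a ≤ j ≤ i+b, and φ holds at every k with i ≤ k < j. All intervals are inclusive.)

Need earliest j ≥ 0 with ((alarm ∨ ok) U[0,2] alarm), and reset at every k in [0,j-1].
  j=0: rhs holds (empty prefix). k = 0.

0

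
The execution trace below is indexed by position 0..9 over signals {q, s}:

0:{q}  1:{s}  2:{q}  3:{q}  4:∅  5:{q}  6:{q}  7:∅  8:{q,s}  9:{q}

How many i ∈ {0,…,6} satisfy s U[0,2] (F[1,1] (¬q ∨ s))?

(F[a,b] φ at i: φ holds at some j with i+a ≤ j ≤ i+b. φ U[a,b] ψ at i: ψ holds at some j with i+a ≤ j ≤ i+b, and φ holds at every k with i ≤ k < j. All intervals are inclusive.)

Evaluate at each i in [0,6]:
  i=0: ✓ (rhs at j=0)
  i=1: ✗ (lhs fails at k=2 before rhs at j=3)
  i=2: ✗ (lhs fails at k=2 before rhs at j=3)
  i=3: ✓ (rhs at j=3)
  i=4: ✗ (lhs fails at k=4 before rhs at j=6)
  i=5: ✗ (lhs fails at k=5 before rhs at j=6)
  i=6: ✓ (rhs at j=6)
Positions where it holds: {0, 3, 6} → 3.

3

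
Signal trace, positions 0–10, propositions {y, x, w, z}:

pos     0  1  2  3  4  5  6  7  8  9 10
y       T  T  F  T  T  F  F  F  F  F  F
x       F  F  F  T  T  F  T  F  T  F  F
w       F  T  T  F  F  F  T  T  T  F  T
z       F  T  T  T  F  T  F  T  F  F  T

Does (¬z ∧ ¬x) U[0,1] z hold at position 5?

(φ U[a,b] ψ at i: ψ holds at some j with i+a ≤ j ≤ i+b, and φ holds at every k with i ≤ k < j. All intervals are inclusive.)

Yes

Need some j in [5,6] with z, and (¬z ∧ ¬x) at every k in [5,j-1].
  j=5: z holds; no prefix to check → satisfied.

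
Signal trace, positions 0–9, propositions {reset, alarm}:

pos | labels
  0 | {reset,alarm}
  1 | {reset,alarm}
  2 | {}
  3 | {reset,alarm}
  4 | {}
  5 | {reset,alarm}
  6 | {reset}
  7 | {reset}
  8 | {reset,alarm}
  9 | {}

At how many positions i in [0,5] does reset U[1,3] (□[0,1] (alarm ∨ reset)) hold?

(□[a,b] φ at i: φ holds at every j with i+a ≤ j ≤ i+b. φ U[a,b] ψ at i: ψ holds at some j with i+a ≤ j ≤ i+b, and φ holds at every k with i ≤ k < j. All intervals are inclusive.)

Evaluate at each i in [0,5]:
  i=0: ✗ (no rhs in [1,3])
  i=1: ✗ (no rhs in [2,4])
  i=2: ✗ (lhs fails at k=2 before rhs at j=5)
  i=3: ✗ (lhs fails at k=4 before rhs at j=5)
  i=4: ✗ (lhs fails at k=4 before rhs at j=5)
  i=5: ✓ (rhs at j=6; lhs holds on [5,5])
Positions where it holds: {5} → 1.

1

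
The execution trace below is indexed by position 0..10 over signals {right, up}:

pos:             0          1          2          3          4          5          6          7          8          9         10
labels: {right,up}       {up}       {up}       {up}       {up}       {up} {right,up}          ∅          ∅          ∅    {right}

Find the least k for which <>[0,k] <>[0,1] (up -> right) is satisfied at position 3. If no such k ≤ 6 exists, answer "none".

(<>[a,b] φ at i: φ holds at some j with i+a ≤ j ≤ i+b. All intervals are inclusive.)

2

Scan j = 3,4,… for <>[0,1] (up -> right):
  j=3: fails
  j=4: fails
  j=5: holds
First hit at j=5, so smallest k = 5-3 = 2.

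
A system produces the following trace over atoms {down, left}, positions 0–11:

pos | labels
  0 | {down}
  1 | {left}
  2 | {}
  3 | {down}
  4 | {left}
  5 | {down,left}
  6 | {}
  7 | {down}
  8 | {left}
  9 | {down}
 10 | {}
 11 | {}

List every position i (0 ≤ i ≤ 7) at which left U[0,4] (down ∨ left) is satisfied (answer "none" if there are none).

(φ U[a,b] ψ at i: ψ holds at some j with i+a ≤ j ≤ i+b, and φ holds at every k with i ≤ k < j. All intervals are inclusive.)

0, 1, 3, 4, 5, 7

Evaluate at each i in [0,7]:
  i=0: ✓ (rhs at j=0)
  i=1: ✓ (rhs at j=1)
  i=2: ✗ (lhs fails at k=2 before rhs at j=3)
  i=3: ✓ (rhs at j=3)
  i=4: ✓ (rhs at j=4)
  i=5: ✓ (rhs at j=5)
  i=6: ✗ (lhs fails at k=6 before rhs at j=7)
  i=7: ✓ (rhs at j=7)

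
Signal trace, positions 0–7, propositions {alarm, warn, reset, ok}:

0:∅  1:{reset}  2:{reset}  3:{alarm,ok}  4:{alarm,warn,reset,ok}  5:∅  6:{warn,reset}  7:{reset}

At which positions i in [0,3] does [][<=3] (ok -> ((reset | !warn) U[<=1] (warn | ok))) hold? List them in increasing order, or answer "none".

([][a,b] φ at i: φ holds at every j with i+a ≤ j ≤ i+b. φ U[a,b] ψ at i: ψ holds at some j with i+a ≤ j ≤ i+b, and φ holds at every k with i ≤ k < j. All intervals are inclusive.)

0, 1, 2, 3

Evaluate at each i in [0,3]:
  i=0: ✓ (all of [0,3])
  i=1: ✓ (all of [1,4])
  i=2: ✓ (all of [2,5])
  i=3: ✓ (all of [3,6])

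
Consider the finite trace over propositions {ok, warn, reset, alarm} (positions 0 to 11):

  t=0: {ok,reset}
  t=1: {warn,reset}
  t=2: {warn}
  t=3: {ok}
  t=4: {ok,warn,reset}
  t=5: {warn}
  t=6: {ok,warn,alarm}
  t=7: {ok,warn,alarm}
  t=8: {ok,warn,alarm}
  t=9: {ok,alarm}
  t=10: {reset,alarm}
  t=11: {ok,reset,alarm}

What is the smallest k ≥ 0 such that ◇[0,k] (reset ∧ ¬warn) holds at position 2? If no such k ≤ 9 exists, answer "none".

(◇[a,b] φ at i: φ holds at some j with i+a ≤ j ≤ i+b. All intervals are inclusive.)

Scan j = 2,3,… for (reset ∧ ¬warn):
  j=2: fails
  j=3: fails
  j=4: fails
  j=5: fails
  j=6: fails
  j=7: fails
  j=8: fails
  j=9: fails
  j=10: holds
First hit at j=10, so smallest k = 10-2 = 8.

8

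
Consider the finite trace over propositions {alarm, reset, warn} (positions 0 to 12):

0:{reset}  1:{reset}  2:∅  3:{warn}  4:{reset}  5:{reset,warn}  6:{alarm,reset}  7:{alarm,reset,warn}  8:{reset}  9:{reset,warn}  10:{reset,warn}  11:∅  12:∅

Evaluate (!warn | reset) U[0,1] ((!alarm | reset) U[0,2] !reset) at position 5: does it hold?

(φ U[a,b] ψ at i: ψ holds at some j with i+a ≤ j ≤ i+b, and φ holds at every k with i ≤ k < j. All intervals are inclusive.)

Does not hold

Need some j in [5,6] with ((!alarm | reset) U[0,2] !reset), and (!warn | reset) at every k in [5,j-1].
  j=5: ((!alarm | reset) U[0,2] !reset) — fails.
  j=6: ((!alarm | reset) U[0,2] !reset) — fails.
No j in the window works → until fails.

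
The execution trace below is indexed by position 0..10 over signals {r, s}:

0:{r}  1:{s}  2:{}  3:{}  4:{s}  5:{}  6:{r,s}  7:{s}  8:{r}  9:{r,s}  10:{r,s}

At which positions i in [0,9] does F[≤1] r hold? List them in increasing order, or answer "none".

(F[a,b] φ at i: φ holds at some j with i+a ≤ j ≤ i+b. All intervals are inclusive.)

0, 5, 6, 7, 8, 9

Evaluate at each i in [0,9]:
  i=0: ✓ (witness j=0)
  i=1: ✗ (none in [1,2])
  i=2: ✗ (none in [2,3])
  i=3: ✗ (none in [3,4])
  i=4: ✗ (none in [4,5])
  i=5: ✓ (witness j=6)
  i=6: ✓ (witness j=6)
  i=7: ✓ (witness j=8)
  i=8: ✓ (witness j=8)
  i=9: ✓ (witness j=9)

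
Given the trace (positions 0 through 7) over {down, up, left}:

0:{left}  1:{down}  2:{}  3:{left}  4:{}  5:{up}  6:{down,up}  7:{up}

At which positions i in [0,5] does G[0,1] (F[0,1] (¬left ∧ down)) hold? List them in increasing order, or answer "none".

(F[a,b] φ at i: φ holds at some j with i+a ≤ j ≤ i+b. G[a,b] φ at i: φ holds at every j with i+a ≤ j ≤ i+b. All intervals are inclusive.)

0, 5

Evaluate at each i in [0,5]:
  i=0: ✓ (all of [0,1])
  i=1: ✗ (fails at j=2)
  i=2: ✗ (fails at j=2)
  i=3: ✗ (fails at j=3)
  i=4: ✗ (fails at j=4)
  i=5: ✓ (all of [5,6])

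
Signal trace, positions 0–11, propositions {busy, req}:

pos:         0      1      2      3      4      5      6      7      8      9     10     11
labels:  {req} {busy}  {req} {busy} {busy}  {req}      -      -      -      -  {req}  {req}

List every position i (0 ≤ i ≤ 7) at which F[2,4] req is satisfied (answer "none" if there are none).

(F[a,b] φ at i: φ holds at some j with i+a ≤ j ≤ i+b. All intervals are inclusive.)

Evaluate at each i in [0,7]:
  i=0: ✓ (witness j=2)
  i=1: ✓ (witness j=5)
  i=2: ✓ (witness j=5)
  i=3: ✓ (witness j=5)
  i=4: ✗ (none in [6,8])
  i=5: ✗ (none in [7,9])
  i=6: ✓ (witness j=10)
  i=7: ✓ (witness j=10)

0, 1, 2, 3, 6, 7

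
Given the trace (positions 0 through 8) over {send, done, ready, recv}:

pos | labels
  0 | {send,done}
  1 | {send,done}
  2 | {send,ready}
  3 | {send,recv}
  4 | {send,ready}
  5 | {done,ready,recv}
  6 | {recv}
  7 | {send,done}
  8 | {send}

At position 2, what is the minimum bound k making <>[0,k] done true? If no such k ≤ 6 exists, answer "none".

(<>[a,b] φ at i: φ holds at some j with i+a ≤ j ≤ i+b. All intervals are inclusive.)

3

Scan j = 2,3,… for done:
  j=2: fails
  j=3: fails
  j=4: fails
  j=5: holds
First hit at j=5, so smallest k = 5-2 = 3.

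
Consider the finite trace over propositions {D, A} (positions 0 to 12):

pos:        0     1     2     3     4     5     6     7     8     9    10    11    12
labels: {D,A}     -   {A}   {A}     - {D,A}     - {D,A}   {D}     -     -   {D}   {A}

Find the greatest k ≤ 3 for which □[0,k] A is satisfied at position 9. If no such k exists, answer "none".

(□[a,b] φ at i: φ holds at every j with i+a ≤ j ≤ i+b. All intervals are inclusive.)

A must hold from j=9 onward; find where it first fails.
  j=9: fails → no k works.

none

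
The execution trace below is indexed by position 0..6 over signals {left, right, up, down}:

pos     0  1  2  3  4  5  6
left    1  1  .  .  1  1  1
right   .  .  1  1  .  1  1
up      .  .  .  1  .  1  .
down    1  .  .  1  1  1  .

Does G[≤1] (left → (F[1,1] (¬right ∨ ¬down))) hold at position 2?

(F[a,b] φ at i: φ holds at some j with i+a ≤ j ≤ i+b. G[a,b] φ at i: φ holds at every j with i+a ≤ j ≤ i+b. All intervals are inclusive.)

Holds

Check (left → (F[1,1] (¬right ∨ ¬down))) at every j in [2,3]:
  j=2: antecedent false → ✓
  j=3: antecedent false → ✓
All positions satisfy it → formula holds.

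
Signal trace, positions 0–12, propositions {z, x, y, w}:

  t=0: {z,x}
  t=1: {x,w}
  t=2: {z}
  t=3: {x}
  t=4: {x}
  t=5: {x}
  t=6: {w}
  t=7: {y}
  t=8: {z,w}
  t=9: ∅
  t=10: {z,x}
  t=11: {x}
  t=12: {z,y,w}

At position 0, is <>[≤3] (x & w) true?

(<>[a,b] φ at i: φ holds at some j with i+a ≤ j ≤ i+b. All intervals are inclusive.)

Yes

Check (x & w) at each j in [0,3]:
  j=0: false
  j=1: true
  j=2: false
  j=3: false
Found at j=1 → formula holds.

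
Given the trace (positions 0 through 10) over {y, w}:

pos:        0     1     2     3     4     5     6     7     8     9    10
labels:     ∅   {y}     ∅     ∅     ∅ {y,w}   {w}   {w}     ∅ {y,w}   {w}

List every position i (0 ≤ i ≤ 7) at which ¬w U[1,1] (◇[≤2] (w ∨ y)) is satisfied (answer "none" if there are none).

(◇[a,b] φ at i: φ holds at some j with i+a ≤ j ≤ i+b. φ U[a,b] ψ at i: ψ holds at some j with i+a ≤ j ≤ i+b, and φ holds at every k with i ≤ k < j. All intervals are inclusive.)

0, 2, 3, 4

Evaluate at each i in [0,7]:
  i=0: ✓ (rhs at j=1; lhs holds on [0,0])
  i=1: ✗ (no rhs in [2,2])
  i=2: ✓ (rhs at j=3; lhs holds on [2,2])
  i=3: ✓ (rhs at j=4; lhs holds on [3,3])
  i=4: ✓ (rhs at j=5; lhs holds on [4,4])
  i=5: ✗ (lhs fails at k=5 before rhs at j=6)
  i=6: ✗ (lhs fails at k=6 before rhs at j=7)
  i=7: ✗ (lhs fails at k=7 before rhs at j=8)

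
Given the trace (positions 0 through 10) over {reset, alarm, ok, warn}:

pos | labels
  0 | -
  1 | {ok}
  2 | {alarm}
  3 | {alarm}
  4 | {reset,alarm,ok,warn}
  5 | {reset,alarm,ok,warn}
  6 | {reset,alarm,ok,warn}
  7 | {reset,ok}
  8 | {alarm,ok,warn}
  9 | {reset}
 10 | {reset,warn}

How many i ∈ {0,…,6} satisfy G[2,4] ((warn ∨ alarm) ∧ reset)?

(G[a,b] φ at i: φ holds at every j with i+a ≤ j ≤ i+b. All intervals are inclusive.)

1

Evaluate at each i in [0,6]:
  i=0: ✗ (fails at j=2)
  i=1: ✗ (fails at j=3)
  i=2: ✓ (all of [4,6])
  i=3: ✗ (fails at j=7)
  i=4: ✗ (fails at j=7)
  i=5: ✗ (fails at j=7)
  i=6: ✗ (fails at j=8)
Positions where it holds: {2} → 1.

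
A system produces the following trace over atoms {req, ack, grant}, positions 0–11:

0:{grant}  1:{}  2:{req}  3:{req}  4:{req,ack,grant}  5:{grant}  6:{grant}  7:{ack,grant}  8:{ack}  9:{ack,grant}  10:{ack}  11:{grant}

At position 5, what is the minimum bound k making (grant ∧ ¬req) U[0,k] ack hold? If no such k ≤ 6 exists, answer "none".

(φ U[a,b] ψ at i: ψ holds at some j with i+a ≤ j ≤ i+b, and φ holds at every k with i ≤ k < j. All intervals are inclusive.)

2

Need earliest j ≥ 5 with ack, and (grant ∧ ¬req) at every k in [5,j-1].
  j=5: rhs fails.
  j=6: rhs fails.
  j=7: rhs holds; lhs holds on [5,6]. k = 2.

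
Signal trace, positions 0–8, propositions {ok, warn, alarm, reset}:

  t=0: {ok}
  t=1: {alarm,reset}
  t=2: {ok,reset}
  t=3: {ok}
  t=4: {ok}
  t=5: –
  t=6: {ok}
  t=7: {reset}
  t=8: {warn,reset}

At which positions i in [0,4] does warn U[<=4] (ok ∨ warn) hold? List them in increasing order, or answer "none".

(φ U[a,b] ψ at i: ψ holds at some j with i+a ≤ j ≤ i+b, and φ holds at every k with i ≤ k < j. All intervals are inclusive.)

Evaluate at each i in [0,4]:
  i=0: ✓ (rhs at j=0)
  i=1: ✗ (lhs fails at k=1 before rhs at j=2)
  i=2: ✓ (rhs at j=2)
  i=3: ✓ (rhs at j=3)
  i=4: ✓ (rhs at j=4)

0, 2, 3, 4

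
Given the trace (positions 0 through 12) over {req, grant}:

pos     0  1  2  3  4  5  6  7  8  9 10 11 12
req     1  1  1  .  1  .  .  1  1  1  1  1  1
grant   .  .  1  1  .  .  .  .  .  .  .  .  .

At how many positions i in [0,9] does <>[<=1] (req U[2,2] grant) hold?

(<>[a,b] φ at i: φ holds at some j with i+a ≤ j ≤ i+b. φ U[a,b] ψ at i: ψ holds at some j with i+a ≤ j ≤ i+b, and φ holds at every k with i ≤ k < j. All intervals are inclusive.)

Evaluate at each i in [0,9]:
  i=0: ✓ (witness j=0)
  i=1: ✓ (witness j=1)
  i=2: ✗ (none in [2,3])
  i=3: ✗ (none in [3,4])
  i=4: ✗ (none in [4,5])
  i=5: ✗ (none in [5,6])
  i=6: ✗ (none in [6,7])
  i=7: ✗ (none in [7,8])
  i=8: ✗ (none in [8,9])
  i=9: ✗ (none in [9,10])
Positions where it holds: {0, 1} → 2.

2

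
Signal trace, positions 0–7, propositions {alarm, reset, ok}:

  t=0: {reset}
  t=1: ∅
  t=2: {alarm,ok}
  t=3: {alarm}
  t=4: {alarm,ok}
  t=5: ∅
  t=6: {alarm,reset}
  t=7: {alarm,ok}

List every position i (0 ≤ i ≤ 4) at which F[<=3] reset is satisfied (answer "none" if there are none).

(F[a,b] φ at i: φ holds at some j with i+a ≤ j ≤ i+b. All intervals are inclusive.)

Evaluate at each i in [0,4]:
  i=0: ✓ (witness j=0)
  i=1: ✗ (none in [1,4])
  i=2: ✗ (none in [2,5])
  i=3: ✓ (witness j=6)
  i=4: ✓ (witness j=6)

0, 3, 4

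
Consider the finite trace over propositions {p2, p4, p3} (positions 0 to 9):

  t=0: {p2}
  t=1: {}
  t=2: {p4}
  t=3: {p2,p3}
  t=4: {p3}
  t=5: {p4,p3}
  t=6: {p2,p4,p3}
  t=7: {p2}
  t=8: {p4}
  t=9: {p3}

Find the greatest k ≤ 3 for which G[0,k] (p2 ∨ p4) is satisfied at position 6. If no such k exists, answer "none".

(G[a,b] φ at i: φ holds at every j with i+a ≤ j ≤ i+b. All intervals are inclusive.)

2

(p2 ∨ p4) must hold from j=6 onward; find where it first fails.
  j=6: holds
  j=7: holds
  j=8: holds
  j=9: fails
Holds on [6,8], so largest k = 2.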